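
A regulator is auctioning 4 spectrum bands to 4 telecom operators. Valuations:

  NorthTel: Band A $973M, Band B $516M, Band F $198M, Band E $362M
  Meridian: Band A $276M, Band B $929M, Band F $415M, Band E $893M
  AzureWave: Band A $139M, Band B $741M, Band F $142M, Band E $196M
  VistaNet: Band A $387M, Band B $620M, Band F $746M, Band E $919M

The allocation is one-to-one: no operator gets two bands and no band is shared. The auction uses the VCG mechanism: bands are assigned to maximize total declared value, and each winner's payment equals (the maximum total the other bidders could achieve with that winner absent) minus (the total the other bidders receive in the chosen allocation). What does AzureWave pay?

AzureWave pays $209M.

Efficient allocation: NorthTel→Band A ($973M), Meridian→Band E ($893M), AzureWave→Band B ($741M), VistaNet→Band F ($746M); total welfare W = $3353M.
AzureWave receives Band B at value $741M, so the others get W − 741 = $2612M.
Without AzureWave: best allocation of the remaining 3 bidders over all 4 bands is NorthTel→Band A ($973M), Meridian→Band B ($929M), VistaNet→Band E ($919M), total $2821M.
VCG payment = (others' best without AzureWave) − (others' welfare with AzureWave) = 2821 − 2612 = $209M.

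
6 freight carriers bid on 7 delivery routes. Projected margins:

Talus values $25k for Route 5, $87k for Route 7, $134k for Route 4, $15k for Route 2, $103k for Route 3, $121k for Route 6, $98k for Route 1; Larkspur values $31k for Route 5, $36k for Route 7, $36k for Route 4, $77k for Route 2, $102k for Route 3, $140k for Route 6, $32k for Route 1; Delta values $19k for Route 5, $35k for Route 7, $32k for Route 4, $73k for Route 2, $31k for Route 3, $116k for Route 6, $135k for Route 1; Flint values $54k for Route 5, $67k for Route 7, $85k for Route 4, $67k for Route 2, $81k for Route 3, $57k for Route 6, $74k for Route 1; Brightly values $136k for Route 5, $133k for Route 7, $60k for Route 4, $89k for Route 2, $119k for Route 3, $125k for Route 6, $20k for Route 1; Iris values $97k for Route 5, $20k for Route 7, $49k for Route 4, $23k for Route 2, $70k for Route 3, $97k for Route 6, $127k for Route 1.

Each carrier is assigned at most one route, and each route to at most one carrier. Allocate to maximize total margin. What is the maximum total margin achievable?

Max total: $720k

Optimal: Talus→Route 4 ($134k), Larkspur→Route 6 ($140k), Delta→Route 1 ($135k), Flint→Route 3 ($81k), Brightly→Route 7 ($133k), Iris→Route 5 ($97k) — total 134+140+135+81+133+97 = $720k.
Max-entry greedy (repeatedly take the single best remaining cell) gives $649k, worse by 71.
Next-best assignment: Talus→Route 4, Larkspur→Route 6, Delta→Route 1, Flint→Route 2, Brightly→Route 7, Iris→Route 5 = $706k.
Swapping Talus↔Larkspur (Talus→Route 6 $121k, Larkspur→Route 4 $36k) loses 117.
Checked against all permutations: $720k is optimal.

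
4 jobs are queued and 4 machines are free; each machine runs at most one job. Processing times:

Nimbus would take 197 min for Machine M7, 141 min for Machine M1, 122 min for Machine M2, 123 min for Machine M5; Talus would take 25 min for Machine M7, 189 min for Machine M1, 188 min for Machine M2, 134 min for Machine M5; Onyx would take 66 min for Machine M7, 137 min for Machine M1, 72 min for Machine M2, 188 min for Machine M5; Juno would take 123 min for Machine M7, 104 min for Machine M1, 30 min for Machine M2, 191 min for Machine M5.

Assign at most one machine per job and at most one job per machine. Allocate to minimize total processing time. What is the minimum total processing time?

Optimal: Nimbus→Machine M5 (123 min), Talus→Machine M7 (25 min), Onyx→Machine M1 (137 min), Juno→Machine M2 (30 min) — total 123+25+137+30 = 315 min.
Column-greedy (each machine in turn goes to its cheapest remaining job) gives 324 min, worse by 9.
Next-best assignment: Nimbus→Machine M5, Talus→Machine M7, Onyx→Machine M2, Juno→Machine M1 = 324 min.
Swapping Onyx↔Talus (Onyx→Machine M7 66 min, Talus→Machine M1 189 min) adds 93.
Checked against all permutations: 315 min is optimal.

Minimum total: 315 min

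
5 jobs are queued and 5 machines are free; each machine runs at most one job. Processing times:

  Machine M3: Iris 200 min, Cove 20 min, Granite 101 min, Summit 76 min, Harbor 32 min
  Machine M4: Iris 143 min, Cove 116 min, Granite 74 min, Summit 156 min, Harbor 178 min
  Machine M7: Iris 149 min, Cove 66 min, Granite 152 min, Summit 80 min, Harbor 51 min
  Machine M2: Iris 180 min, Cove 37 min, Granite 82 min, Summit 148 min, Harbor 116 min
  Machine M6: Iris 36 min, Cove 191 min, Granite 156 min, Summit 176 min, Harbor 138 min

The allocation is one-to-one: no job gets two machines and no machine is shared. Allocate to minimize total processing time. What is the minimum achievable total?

Minimum total: 259 min

This is a one-to-one assignment (minimum-cost bipartite matching).
Optimal: Iris→Machine M6 (36 min), Cove→Machine M2 (37 min), Granite→Machine M4 (74 min), Summit→Machine M7 (80 min), Harbor→Machine M3 (32 min) — total 36+37+74+80+32 = 259 min.
Column-greedy (each machine in turn goes to its cheapest remaining job) gives 329 min, worse by 70.
Every other assignment is strictly worse.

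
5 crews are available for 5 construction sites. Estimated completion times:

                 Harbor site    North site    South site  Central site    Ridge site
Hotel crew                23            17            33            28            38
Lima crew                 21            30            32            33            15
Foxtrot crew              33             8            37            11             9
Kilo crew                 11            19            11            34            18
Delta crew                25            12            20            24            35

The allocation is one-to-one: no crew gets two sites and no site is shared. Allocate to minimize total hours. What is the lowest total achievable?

Minimum total: 72 hours

This is a one-to-one assignment (minimum-cost bipartite matching).
Optimal: Hotel crew→Harbor site (23 hours), Lima crew→Ridge site (15 hours), Foxtrot crew→Central site (11 hours), Kilo crew→South site (11 hours), Delta crew→North site (12 hours) — total 23+15+11+11+12 = 72 hours.
Min-entry greedy (repeatedly take the single cheapest remaining cell) gives 82 hours, worse by 10.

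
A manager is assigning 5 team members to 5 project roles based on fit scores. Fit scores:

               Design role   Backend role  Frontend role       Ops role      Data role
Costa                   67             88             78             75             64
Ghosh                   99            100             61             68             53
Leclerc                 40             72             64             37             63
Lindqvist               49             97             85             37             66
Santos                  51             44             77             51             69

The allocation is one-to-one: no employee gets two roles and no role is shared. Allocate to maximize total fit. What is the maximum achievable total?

Maximum total: 411 pts

Optimal: Costa→Ops role (75 pts), Ghosh→Design role (99 pts), Leclerc→Data role (63 pts), Lindqvist→Backend role (97 pts), Santos→Frontend role (77 pts) — total 75+99+63+97+77 = 411 pts.
Column-greedy (each role in turn goes to its best remaining employee) gives 388 pts, worse by 23.
No other one-to-one assignment exceeds 411 pts.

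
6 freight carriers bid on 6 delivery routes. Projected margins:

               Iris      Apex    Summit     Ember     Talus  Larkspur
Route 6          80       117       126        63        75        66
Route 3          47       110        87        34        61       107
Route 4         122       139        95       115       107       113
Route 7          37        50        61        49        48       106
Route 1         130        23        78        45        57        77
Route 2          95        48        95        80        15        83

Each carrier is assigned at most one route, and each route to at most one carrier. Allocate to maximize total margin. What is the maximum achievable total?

Maximum total: $659k

This is a one-to-one assignment (maximum-weight bipartite matching).
Optimal: Iris→Route 1 ($130k), Apex→Route 3 ($110k), Summit→Route 6 ($126k), Ember→Route 2 ($80k), Talus→Route 4 ($107k), Larkspur→Route 7 ($106k) — total 130+110+126+80+107+106 = $659k.
Column-greedy (each route in turn goes to its best remaining carrier) gives $601k, worse by 58.
Swapping Summit↔Talus (Summit→Route 4 $95k, Talus→Route 6 $75k) loses 63.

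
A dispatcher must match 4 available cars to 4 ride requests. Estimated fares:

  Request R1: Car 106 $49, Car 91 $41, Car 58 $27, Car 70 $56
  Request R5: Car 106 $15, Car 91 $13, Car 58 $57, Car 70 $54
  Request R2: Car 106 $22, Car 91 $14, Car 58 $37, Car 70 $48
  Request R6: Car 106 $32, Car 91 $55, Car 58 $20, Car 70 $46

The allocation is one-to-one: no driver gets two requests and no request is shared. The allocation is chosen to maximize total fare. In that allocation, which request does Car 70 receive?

Optimal: Car 106→Request R1 ($49), Car 91→Request R6 ($55), Car 58→Request R5 ($57), Car 70→Request R2 ($48) — total 49+55+57+48 = $209.
Column-greedy (each request in turn goes to its best remaining driver) gives $190, worse by 19.
No other one-to-one assignment exceeds $209.
Car 70's own top request is Request R1 ($56), but forcing Car 70→Request R1 and reassigning the rest optimally gives only $190 — worse by 19.

Car 70 receives Request R2.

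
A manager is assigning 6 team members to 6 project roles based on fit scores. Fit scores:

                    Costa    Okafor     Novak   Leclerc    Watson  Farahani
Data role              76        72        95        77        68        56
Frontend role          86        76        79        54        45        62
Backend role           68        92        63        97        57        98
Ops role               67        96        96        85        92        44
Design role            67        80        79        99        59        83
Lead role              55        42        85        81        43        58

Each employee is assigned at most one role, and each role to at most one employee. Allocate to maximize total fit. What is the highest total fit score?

Max total: 532 pts

Treat this as an assignment problem: match each employee to one role.
Optimal: Costa→Frontend role (86 pts), Okafor→Data role (72 pts), Novak→Lead role (85 pts), Leclerc→Design role (99 pts), Watson→Ops role (92 pts), Farahani→Backend role (98 pts) — total 86+72+85+99+92+98 = 532 pts.
Swapping Okafor↔Farahani (Okafor→Backend role 92 pts, Farahani→Data role 56 pts) loses 22.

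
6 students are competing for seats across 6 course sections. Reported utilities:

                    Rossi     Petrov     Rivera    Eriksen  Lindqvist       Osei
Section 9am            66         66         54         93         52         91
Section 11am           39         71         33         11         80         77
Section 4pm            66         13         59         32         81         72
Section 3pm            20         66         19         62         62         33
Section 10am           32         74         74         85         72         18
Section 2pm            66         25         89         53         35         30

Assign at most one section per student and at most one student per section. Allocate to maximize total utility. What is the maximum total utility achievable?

Maximum total: 477 points

This is a one-to-one assignment (maximum-weight bipartite matching).
Optimal: Rossi→Section 4pm (66 points), Petrov→Section 3pm (66 points), Rivera→Section 2pm (89 points), Eriksen→Section 10am (85 points), Lindqvist→Section 11am (80 points), Osei→Section 9am (91 points) — total 66+66+89+85+80+91 = 477 points.
Next-best assignment: Rossi→Section 9am, Petrov→Section 3pm, Rivera→Section 2pm, Eriksen→Section 10am, Lindqvist→Section 4pm, Osei→Section 11am = 464 points.
Swapping Rivera↔Lindqvist (Rivera→Section 11am 33 points, Lindqvist→Section 2pm 35 points) loses 101.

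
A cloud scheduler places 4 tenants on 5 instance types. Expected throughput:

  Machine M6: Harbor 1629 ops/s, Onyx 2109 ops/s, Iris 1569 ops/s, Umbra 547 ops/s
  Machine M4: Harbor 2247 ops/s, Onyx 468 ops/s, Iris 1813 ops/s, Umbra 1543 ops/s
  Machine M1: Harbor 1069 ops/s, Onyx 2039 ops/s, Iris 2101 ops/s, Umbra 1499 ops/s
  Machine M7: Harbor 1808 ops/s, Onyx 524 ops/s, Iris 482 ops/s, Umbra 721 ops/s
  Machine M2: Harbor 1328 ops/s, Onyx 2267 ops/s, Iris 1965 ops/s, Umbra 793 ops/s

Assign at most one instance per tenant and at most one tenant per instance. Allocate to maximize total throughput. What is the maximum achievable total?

This is a one-to-one assignment (maximum-weight bipartite matching).
Optimal: Harbor→Machine M4 (2247 ops/s), Onyx→Machine M6 (2109 ops/s), Iris→Machine M2 (1965 ops/s), Umbra→Machine M1 (1499 ops/s) — total 2247+2109+1965+1499 = 7820 ops/s.
Column-greedy (each instance in turn goes to its best remaining tenant) gives 7178 ops/s, worse by 642.
Next-best assignment: Harbor→Machine M7, Onyx→Machine M2, Iris→Machine M1, Umbra→Machine M4 = 7719 ops/s.
Swapping Onyx↔Umbra (Onyx→Machine M1 2039 ops/s, Umbra→Machine M6 547 ops/s) loses 1022.

Maximum total: 7820 ops/s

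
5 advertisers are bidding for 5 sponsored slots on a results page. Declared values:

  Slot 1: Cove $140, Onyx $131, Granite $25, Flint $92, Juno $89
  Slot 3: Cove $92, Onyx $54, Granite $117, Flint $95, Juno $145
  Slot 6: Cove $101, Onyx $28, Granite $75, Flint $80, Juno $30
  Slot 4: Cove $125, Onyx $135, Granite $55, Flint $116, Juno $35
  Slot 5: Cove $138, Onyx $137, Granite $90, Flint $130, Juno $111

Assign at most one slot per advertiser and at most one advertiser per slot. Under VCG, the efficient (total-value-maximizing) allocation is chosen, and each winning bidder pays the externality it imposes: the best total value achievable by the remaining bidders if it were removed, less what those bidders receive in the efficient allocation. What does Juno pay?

Efficient allocation: Cove→Slot 1 ($140), Onyx→Slot 4 ($135), Granite→Slot 6 ($75), Flint→Slot 5 ($130), Juno→Slot 3 ($145); total welfare W = $625.
Juno receives Slot 3 at value $145, so the others get W − 145 = $480.
Without Juno: best allocation of the remaining 4 bidders over all 5 slots is Cove→Slot 1 ($140), Onyx→Slot 4 ($135), Granite→Slot 3 ($117), Flint→Slot 5 ($130), total $522.
VCG payment = (others' best without Juno) − (others' welfare with Juno) = 522 − 480 = $42.

Juno pays $42.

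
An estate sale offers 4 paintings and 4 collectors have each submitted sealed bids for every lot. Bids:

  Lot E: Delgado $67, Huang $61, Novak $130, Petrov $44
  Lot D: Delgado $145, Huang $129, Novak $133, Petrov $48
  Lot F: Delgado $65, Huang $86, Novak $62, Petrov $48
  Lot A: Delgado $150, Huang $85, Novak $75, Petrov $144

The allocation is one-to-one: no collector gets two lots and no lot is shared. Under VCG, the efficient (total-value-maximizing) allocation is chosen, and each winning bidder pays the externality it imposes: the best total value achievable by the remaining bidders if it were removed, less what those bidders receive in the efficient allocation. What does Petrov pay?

Efficient allocation: Delgado→Lot D ($145), Huang→Lot F ($86), Novak→Lot E ($130), Petrov→Lot A ($144); total welfare W = $505.
Petrov receives Lot A at value $144, so the others get W − 144 = $361.
Without Petrov: best allocation of the remaining 3 bidders over all 4 lots is Delgado→Lot A ($150), Huang→Lot D ($129), Novak→Lot E ($130), total $409.
VCG payment = (others' best without Petrov) − (others' welfare with Petrov) = 409 − 361 = $48.

Petrov pays $48.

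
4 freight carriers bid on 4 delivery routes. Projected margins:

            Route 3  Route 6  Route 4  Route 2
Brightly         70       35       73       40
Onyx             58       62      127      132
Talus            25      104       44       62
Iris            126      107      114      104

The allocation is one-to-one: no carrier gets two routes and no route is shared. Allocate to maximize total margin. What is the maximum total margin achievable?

Max total: $435k

This is the linear assignment problem.
Optimal: Brightly→Route 4 ($73k), Onyx→Route 2 ($132k), Talus→Route 6 ($104k), Iris→Route 3 ($126k) — total 73+132+104+126 = $435k.
Column-greedy (each route in turn goes to its best remaining carrier) gives $397k, worse by 38.
Next-best assignment: Brightly→Route 3, Onyx→Route 2, Talus→Route 6, Iris→Route 4 = $420k.
Swapping Onyx↔Iris (Onyx→Route 3 $58k, Iris→Route 2 $104k) loses 96.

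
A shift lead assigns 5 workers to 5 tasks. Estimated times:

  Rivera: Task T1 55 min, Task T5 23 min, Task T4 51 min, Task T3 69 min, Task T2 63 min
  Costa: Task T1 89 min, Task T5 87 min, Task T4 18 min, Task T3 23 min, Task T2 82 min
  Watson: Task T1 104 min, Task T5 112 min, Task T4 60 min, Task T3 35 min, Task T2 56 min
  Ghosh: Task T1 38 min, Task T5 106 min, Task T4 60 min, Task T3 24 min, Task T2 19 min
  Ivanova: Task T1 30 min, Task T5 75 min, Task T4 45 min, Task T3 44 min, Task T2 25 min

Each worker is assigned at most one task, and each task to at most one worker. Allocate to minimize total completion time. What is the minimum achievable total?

Minimum total: 125 min

Optimal: Rivera→Task T5 (23 min), Costa→Task T4 (18 min), Watson→Task T3 (35 min), Ghosh→Task T2 (19 min), Ivanova→Task T1 (30 min) — total 23+18+35+19+30 = 125 min.
Column-greedy (each task in turn goes to its cheapest remaining worker) gives 151 min, worse by 26.
Checked against all permutations: 125 min is optimal.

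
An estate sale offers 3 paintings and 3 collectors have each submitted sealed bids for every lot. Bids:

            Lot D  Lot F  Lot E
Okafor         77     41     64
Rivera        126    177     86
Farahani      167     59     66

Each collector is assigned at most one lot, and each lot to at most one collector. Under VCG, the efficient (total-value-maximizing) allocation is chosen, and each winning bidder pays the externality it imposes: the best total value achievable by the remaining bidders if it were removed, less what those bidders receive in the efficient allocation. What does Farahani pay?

Farahani pays $13.

Efficient allocation: Okafor→Lot E ($64), Rivera→Lot F ($177), Farahani→Lot D ($167); total welfare W = $408.
Farahani receives Lot D at value $167, so the others get W − 167 = $241.
Without Farahani: best allocation of the remaining 2 bidders over all 3 lots is Okafor→Lot D ($77), Rivera→Lot F ($177), total $254.
VCG payment = (others' best without Farahani) − (others' welfare with Farahani) = 254 − 241 = $13.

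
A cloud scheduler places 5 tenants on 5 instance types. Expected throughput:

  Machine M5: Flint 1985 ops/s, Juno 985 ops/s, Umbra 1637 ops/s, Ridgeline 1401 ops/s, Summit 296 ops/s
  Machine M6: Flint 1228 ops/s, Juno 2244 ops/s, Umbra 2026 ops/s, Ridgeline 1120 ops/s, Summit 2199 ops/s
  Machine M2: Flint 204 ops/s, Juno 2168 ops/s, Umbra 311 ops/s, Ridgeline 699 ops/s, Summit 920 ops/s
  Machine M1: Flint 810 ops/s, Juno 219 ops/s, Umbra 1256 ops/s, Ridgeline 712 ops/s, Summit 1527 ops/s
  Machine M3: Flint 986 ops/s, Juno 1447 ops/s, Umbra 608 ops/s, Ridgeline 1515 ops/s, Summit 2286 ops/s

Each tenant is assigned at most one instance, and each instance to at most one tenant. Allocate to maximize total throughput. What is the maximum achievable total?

Optimal: Flint→Machine M5 (1985 ops/s), Juno→Machine M2 (2168 ops/s), Umbra→Machine M6 (2026 ops/s), Ridgeline→Machine M3 (1515 ops/s), Summit→Machine M1 (1527 ops/s) — total 1985+2168+2026+1515+1527 = 9221 ops/s.
Next-best assignment: Flint→Machine M5, Juno→Machine M2, Umbra→Machine M6, Ridgeline→Machine M1, Summit→Machine M3 = 9177 ops/s.
Swapping Summit↔Ridgeline (Summit→Machine M3 2286 ops/s, Ridgeline→Machine M1 712 ops/s) loses 44.
No other one-to-one assignment exceeds 9221 ops/s.

Max total: 9221 ops/s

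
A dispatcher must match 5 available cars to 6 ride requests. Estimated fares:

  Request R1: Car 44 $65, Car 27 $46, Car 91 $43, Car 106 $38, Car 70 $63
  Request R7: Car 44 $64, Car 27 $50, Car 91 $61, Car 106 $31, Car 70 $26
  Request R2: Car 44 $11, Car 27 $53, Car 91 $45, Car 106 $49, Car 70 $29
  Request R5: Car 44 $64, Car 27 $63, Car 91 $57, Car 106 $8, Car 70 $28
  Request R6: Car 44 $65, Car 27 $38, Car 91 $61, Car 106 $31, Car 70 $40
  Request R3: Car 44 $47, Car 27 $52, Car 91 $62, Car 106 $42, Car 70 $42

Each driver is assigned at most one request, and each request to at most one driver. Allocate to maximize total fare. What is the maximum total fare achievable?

Treat this as an assignment problem: match each driver to one request.
Optimal: Car 44→Request R6 ($65), Car 27→Request R5 ($63), Car 91→Request R3 ($62), Car 106→Request R2 ($49), Car 70→Request R1 ($63) — total 65+63+62+49+63 = $302.
Column-greedy (each request in turn goes to its best remaining driver) gives $238, worse by 64.
Swapping Car 91↔Car 106 (Car 91→Request R2 $45, Car 106→Request R3 $42) loses 24.

Max total: $302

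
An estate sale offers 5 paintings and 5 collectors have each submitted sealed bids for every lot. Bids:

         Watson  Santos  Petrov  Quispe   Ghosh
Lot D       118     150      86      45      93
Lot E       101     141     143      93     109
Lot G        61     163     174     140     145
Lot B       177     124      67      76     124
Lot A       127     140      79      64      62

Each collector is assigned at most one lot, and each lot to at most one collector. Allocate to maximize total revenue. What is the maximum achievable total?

This is a one-to-one assignment (maximum-weight bipartite matching).
Optimal: Watson→Lot B ($177), Santos→Lot A ($140), Petrov→Lot E ($143), Quispe→Lot G ($140), Ghosh→Lot D ($93) — total 177+140+143+140+93 = $693.
Column-greedy (each lot in turn goes to its best remaining collector) gives $679, worse by 14.
Next-best assignment: Watson→Lot A, Santos→Lot D, Petrov→Lot E, Quispe→Lot G, Ghosh→Lot B = $684.
Swapping Ghosh↔Santos (Ghosh→Lot A $62, Santos→Lot D $150) loses 21.

Max total: $693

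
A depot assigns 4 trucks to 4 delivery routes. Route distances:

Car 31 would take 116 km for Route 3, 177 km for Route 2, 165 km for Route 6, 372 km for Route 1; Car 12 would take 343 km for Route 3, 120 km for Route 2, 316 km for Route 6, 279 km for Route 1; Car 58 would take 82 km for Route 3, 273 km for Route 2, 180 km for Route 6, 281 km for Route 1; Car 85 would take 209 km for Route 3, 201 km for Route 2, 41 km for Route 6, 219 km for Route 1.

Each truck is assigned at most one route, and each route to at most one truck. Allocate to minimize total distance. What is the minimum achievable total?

Optimal: Car 31→Route 3 (116 km), Car 12→Route 2 (120 km), Car 58→Route 1 (281 km), Car 85→Route 6 (41 km) — total 116+120+281+41 = 558 km.
Min-entry greedy (repeatedly take the single cheapest remaining cell) gives 615 km, worse by 57.
Swapping Car 31↔Car 58 (Car 31→Route 1 372 km, Car 58→Route 3 82 km) adds 57.
Checked against all permutations: 558 km is optimal.

Minimum total: 558 km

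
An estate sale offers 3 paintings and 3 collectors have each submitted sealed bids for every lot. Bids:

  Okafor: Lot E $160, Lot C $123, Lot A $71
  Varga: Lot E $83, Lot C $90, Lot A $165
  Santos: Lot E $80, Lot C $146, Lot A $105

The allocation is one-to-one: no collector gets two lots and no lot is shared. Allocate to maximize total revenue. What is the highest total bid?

Maximum total: $471

Optimal: Okafor→Lot E ($160), Varga→Lot A ($165), Santos→Lot C ($146) — total 160+165+146 = $471.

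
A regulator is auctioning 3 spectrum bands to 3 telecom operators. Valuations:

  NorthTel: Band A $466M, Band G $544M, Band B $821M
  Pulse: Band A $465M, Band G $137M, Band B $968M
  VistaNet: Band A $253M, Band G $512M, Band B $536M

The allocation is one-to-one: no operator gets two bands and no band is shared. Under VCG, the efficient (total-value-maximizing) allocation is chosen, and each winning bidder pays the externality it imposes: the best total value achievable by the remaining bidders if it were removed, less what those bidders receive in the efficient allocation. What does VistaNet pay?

VistaNet pays $78M.

Efficient allocation: NorthTel→Band A ($466M), Pulse→Band B ($968M), VistaNet→Band G ($512M); total welfare W = $1946M.
VistaNet receives Band G at value $512M, so the others get W − 512 = $1434M.
Without VistaNet: best allocation of the remaining 2 bidders over all 3 bands is NorthTel→Band G ($544M), Pulse→Band B ($968M), total $1512M.
VCG payment = (others' best without VistaNet) − (others' welfare with VistaNet) = 1512 − 1434 = $78M.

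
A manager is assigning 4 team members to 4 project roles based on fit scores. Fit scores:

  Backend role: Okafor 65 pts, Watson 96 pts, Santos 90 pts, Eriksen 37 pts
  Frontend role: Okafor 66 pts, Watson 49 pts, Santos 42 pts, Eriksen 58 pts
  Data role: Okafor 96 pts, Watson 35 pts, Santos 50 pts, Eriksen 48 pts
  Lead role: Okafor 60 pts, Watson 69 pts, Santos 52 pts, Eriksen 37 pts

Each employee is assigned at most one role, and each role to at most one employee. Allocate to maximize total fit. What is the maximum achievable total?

Optimal: Okafor→Data role (96 pts), Watson→Lead role (69 pts), Santos→Backend role (90 pts), Eriksen→Frontend role (58 pts) — total 96+69+90+58 = 313 pts.
Column-greedy (each role in turn goes to its best remaining employee) gives 249 pts, worse by 64.
Swapping Okafor↔Santos (Okafor→Backend role 65 pts, Santos→Data role 50 pts) loses 71.
No other one-to-one assignment exceeds 313 pts.

Max total: 313 pts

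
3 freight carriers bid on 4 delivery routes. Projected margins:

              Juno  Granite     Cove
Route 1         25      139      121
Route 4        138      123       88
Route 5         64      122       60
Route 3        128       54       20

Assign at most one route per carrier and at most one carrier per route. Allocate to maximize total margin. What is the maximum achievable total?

Maximum total: $381k

This is the linear assignment problem.
Optimal: Juno→Route 4 ($138k), Granite→Route 5 ($122k), Cove→Route 1 ($121k) — total 138+122+121 = $381k.
Max-entry greedy (repeatedly take the single best remaining cell) gives $337k, worse by 44.
Next-best assignment: Juno→Route 3, Granite→Route 4, Cove→Route 1 = $372k.
Swapping Granite↔Cove (Granite→Route 1 $139k, Cove→Route 5 $60k) loses 44.
No other one-to-one assignment exceeds $381k.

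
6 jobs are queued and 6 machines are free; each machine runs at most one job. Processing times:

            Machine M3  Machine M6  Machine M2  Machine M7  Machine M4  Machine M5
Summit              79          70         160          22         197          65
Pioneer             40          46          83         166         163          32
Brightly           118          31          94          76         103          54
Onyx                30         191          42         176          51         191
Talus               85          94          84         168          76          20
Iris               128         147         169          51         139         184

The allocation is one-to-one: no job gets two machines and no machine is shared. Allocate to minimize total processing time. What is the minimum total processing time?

Minimum total: 294 min

Optimal: Summit→Machine M7 (22 min), Pioneer→Machine M3 (40 min), Brightly→Machine M6 (31 min), Onyx→Machine M2 (42 min), Talus→Machine M5 (20 min), Iris→Machine M4 (139 min) — total 22+40+31+42+20+139 = 294 min.
Column-greedy (each machine in turn goes to its cheapest remaining job) gives 426 min, worse by 132.
Next-best assignment: Summit→Machine M5, Pioneer→Machine M3, Brightly→Machine M6, Onyx→Machine M2, Talus→Machine M4, Iris→Machine M7 = 305 min.
No other one-to-one assignment undercuts 294 min.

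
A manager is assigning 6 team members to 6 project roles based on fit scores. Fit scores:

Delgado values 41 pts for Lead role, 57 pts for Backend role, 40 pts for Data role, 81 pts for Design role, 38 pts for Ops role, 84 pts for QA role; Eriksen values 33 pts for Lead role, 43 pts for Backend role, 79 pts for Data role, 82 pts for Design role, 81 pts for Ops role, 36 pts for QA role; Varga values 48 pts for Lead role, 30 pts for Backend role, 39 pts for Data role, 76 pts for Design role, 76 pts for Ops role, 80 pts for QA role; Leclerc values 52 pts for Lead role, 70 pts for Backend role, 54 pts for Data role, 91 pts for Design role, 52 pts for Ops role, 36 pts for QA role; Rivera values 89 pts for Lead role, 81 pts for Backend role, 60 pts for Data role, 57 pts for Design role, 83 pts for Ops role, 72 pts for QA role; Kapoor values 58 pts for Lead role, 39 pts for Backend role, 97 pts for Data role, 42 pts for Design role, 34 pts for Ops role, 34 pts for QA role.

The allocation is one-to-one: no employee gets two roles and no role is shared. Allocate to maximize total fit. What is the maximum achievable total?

Optimal: Delgado→Design role (81 pts), Eriksen→Ops role (81 pts), Varga→QA role (80 pts), Leclerc→Backend role (70 pts), Rivera→Lead role (89 pts), Kapoor→Data role (97 pts) — total 81+81+80+70+89+97 = 498 pts.
Max-entry greedy (repeatedly take the single best remaining cell) gives 472 pts, worse by 26.
Swapping Varga↔Delgado (Varga→Design role 76 pts, Delgado→QA role 84 pts) loses 1.

Max total: 498 pts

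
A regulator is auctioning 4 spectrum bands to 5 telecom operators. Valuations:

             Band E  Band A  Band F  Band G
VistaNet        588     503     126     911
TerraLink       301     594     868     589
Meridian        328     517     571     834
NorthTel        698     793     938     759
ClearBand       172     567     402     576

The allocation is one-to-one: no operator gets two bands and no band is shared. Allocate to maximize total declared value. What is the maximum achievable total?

Optimal: VistaNet→Band E ($588M), NorthTel→Band A ($793M), TerraLink→Band F ($868M), Meridian→Band G ($834M) — total 588+793+868+834 = $3083M.
Max-entry greedy (repeatedly take the single best remaining cell) gives $2771M, worse by 312.
Next-best assignment: NorthTel→Band E, ClearBand→Band A, TerraLink→Band F, VistaNet→Band G = $3044M.
Swapping NorthTel↔VistaNet (NorthTel→Band E $698M, VistaNet→Band A $503M) loses 180.

Maximum total: $3083M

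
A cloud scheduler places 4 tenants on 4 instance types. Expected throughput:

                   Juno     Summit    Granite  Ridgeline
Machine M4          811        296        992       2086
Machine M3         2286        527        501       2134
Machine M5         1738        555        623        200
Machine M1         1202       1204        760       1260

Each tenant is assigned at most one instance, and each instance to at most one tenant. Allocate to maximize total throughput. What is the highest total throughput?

This is the linear assignment problem.
Optimal: Juno→Machine M3 (2286 ops/s), Summit→Machine M1 (1204 ops/s), Granite→Machine M5 (623 ops/s), Ridgeline→Machine M4 (2086 ops/s) — total 2286+1204+623+2086 = 6199 ops/s.
Row-greedy (each tenant in turn takes its best remaining instance) gives 4682 ops/s, worse by 1517.
Swapping Juno↔Granite (Juno→Machine M5 1738 ops/s, Granite→Machine M3 501 ops/s) loses 670.

Max total: 6199 ops/s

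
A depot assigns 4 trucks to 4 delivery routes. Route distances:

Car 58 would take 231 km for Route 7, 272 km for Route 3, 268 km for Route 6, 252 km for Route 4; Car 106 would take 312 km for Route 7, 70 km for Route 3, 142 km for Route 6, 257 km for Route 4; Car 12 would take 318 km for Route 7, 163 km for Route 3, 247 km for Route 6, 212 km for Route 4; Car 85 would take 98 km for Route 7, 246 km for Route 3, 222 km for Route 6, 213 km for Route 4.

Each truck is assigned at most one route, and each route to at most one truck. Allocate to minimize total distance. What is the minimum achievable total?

Minimum total: 648 km

Treat this as an assignment problem: match each truck to one route.
Optimal: Car 58→Route 6 (268 km), Car 106→Route 3 (70 km), Car 12→Route 4 (212 km), Car 85→Route 7 (98 km) — total 268+70+212+98 = 648 km.
Row-greedy (each truck in turn takes its cheapest remaining route) gives 735 km, worse by 87.
Next-best assignment: Car 58→Route 4, Car 106→Route 6, Car 12→Route 3, Car 85→Route 7 = 655 km.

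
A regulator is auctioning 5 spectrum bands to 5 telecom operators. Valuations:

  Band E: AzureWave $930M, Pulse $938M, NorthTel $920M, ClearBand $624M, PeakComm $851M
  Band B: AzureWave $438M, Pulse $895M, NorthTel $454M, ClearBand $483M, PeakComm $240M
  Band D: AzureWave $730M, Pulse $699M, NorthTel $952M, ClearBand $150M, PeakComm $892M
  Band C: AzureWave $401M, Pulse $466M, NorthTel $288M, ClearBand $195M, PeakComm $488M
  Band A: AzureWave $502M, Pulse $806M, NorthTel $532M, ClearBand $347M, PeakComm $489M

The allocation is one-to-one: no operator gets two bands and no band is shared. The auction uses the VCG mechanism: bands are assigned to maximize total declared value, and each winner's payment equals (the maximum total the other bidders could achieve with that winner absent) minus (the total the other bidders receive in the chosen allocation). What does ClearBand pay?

ClearBand pays $90M.

Efficient allocation: AzureWave→Band E ($930M), Pulse→Band A ($806M), NorthTel→Band D ($952M), ClearBand→Band B ($483M), PeakComm→Band C ($488M); total welfare W = $3659M.
ClearBand receives Band B at value $483M, so the others get W − 483 = $3176M.
Without ClearBand: best allocation of the remaining 4 bidders over all 5 bands is AzureWave→Band E ($930M), Pulse→Band B ($895M), NorthTel→Band D ($952M), PeakComm→Band A ($489M), total $3266M.
VCG payment = (others' best without ClearBand) − (others' welfare with ClearBand) = 3266 − 3176 = $90M.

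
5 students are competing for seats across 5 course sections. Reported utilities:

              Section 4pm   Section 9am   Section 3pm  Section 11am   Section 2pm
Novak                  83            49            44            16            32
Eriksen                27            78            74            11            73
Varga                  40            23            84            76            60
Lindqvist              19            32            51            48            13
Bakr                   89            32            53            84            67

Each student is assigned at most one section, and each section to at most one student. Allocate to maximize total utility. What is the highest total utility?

Max total: 360 points

Optimal: Novak→Section 4pm (83 points), Eriksen→Section 9am (78 points), Varga→Section 3pm (84 points), Lindqvist→Section 11am (48 points), Bakr→Section 2pm (67 points) — total 83+78+84+48+67 = 360 points.
Column-greedy (each section in turn goes to its best remaining student) gives 331 points, worse by 29.
Next-best assignment: Novak→Section 4pm, Eriksen→Section 9am, Varga→Section 2pm, Lindqvist→Section 3pm, Bakr→Section 11am = 356 points.
Checked against all permutations: 360 points is optimal.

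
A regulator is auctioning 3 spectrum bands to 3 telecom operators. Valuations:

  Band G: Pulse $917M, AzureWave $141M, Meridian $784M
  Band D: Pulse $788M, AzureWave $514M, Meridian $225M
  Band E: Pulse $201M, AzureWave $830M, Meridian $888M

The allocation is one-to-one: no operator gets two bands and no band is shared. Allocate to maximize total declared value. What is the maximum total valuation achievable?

Max total: $2402M

Optimal: Pulse→Band D ($788M), AzureWave→Band E ($830M), Meridian→Band G ($784M) — total 788+830+784 = $2402M.
Row-greedy (each operator in turn takes its best remaining band) gives $1972M, worse by 430.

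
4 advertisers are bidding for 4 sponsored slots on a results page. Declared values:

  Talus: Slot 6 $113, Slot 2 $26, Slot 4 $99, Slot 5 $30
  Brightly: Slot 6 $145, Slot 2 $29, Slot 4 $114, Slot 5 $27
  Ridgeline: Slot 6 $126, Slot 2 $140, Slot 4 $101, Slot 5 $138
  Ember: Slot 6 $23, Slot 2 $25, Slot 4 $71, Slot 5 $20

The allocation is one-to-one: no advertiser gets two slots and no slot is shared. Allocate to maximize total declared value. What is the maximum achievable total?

Optimal: Talus→Slot 4 ($99), Brightly→Slot 6 ($145), Ridgeline→Slot 5 ($138), Ember→Slot 2 ($25) — total 99+145+138+25 = $407.
Column-greedy (each slot in turn goes to its best remaining advertiser) gives $404, worse by 3.
Next-best assignment: Talus→Slot 4, Brightly→Slot 6, Ridgeline→Slot 2, Ember→Slot 5 = $404.

Max total: $407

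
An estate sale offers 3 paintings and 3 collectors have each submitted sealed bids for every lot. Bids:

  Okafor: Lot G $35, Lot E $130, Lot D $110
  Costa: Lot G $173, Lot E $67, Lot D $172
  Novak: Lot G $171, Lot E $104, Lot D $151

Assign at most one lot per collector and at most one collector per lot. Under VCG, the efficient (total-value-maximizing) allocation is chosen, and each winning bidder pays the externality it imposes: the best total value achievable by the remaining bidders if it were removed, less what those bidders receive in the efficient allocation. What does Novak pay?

Novak pays $1.

Efficient allocation: Okafor→Lot E ($130), Costa→Lot D ($172), Novak→Lot G ($171); total welfare W = $473.
Novak receives Lot G at value $171, so the others get W − 171 = $302.
Without Novak: best allocation of the remaining 2 bidders over all 3 lots is Okafor→Lot E ($130), Costa→Lot G ($173), total $303.
VCG payment = (others' best without Novak) − (others' welfare with Novak) = 303 − 302 = $1.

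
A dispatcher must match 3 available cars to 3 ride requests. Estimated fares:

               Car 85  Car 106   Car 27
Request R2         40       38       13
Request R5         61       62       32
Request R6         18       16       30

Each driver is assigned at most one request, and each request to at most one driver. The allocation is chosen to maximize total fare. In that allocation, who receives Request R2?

Car 85 receives Request R2.

Treat this as an assignment problem: match each driver to one request.
Optimal: Car 85→Request R2 ($40), Car 106→Request R5 ($62), Car 27→Request R6 ($30) — total 40+62+30 = $132.
Row-greedy (each driver in turn takes its best remaining request) gives $129, worse by 3.
Next-best assignment: Car 85→Request R5, Car 106→Request R2, Car 27→Request R6 = $129.
Swapping Car 27↔Car 85 (Car 27→Request R2 $13, Car 85→Request R6 $18) loses 39.
Car 85's own top request is Request R5 ($61), but forcing Car 85→Request R5 and reassigning the rest optimally gives only $129 — worse by 3.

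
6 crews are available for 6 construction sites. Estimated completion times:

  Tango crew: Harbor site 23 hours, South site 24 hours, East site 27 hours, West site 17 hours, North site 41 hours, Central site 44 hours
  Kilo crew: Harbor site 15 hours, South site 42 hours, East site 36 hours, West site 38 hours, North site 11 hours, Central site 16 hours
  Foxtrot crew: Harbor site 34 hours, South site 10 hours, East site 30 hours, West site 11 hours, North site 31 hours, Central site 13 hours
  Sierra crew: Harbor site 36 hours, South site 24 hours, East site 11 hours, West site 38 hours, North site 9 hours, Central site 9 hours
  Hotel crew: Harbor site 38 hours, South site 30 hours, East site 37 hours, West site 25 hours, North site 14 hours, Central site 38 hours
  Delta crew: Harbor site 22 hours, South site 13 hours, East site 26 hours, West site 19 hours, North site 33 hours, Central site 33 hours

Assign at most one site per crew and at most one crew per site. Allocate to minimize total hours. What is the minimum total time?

Min total: 83 hours

Treat this as an assignment problem: match each crew to one site.
Optimal: Tango crew→West site (17 hours), Kilo crew→Harbor site (15 hours), Foxtrot crew→Central site (13 hours), Sierra crew→East site (11 hours), Hotel crew→North site (14 hours), Delta crew→South site (13 hours) — total 17+15+13+11+14+13 = 83 hours.
Column-greedy (each site in turn goes to its cheapest remaining crew) gives 100 hours, worse by 17.
Checked against all permutations: 83 hours is optimal.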